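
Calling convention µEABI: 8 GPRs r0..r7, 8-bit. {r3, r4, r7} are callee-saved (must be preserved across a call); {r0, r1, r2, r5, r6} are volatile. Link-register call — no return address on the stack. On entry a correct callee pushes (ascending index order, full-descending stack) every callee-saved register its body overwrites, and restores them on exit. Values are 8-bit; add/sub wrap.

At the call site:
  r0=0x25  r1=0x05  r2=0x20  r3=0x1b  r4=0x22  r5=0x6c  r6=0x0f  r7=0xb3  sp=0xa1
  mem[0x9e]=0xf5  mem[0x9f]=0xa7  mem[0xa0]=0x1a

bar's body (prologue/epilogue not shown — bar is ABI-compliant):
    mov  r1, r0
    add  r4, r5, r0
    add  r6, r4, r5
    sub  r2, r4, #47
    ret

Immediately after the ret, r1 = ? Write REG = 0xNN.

REG = 0x25

prologue: push r4 -> mem[0xa0]=0x22, sp=0xa0
body[0] mov  r1, r0 -> r1=0x25
body[1] add  r4, r5, r0 -> r4=0x91
body[2] add  r6, r4, r5 -> r6=0xfd
body[3] sub  r2, r4, #47 -> r2=0x62
epilogue: pop r4=0x22, sp=0xa1
r1 is caller-saved -> body value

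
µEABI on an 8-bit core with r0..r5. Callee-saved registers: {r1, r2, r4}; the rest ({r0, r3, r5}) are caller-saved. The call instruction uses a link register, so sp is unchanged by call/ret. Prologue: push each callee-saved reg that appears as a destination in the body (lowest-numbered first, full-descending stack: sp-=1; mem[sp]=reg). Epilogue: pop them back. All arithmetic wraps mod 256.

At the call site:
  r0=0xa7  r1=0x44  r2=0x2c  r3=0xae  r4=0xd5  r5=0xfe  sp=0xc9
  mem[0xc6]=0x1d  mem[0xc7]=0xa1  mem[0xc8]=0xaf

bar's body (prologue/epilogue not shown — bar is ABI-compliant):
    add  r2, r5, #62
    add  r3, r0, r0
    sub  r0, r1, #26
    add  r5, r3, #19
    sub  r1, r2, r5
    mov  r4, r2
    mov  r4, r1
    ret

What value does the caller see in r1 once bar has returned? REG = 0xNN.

REG = 0x44

prologue: push r1 → mem[0xc8]=0x44, sp=0xc8
prologue: push r2 → mem[0xc7]=0x2c, sp=0xc7
prologue: push r4 → mem[0xc6]=0xd5, sp=0xc6
body[0] add  r2, r5, #62 → r2=0x3c
body[1] add  r3, r0, r0 → r3=0x4e
body[2] sub  r0, r1, #26 → r0=0x2a
body[3] add  r5, r3, #19 → r5=0x61
body[4] sub  r1, r2, r5 → r1=0xdb
body[5] mov  r4, r2 → r4=0x3c
body[6] mov  r4, r1 → r4=0xdb
epilogue: pop r4=0xd5, sp=0xc7
epilogue: pop r2=0x2c, sp=0xc8
epilogue: pop r1=0x44, sp=0xc9
r1 is callee-saved → restored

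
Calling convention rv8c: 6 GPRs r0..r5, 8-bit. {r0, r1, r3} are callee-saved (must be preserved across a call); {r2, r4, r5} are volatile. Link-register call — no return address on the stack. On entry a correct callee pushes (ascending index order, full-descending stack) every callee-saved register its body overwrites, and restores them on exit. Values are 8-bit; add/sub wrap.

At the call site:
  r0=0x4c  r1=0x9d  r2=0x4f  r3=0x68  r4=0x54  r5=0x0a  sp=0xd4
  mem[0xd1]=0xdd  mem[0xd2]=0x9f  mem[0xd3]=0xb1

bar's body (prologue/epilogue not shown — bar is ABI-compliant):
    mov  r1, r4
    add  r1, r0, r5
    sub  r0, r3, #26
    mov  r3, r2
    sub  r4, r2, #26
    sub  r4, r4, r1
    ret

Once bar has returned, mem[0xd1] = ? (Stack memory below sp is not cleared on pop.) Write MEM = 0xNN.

MEM = 0x68

prologue: push r0 → mem[0xd3]=0x4c, sp=0xd3
prologue: push r1 → mem[0xd2]=0x9d, sp=0xd2
prologue: push r3 → mem[0xd1]=0x68, sp=0xd1
body[0] mov  r1, r4 → r1=0x54
body[1] add  r1, r0, r5 → r1=0x56
body[2] sub  r0, r3, #26 → r0=0x4e
body[3] mov  r3, r2 → r3=0x4f
body[4] sub  r4, r2, #26 → r4=0x35
body[5] sub  r4, r4, r1 → r4=0xdf
epilogue: pop r3=0x68, sp=0xd2
epilogue: pop r1=0x9d, sp=0xd3
epilogue: pop r0=0x4c, sp=0xd4
prologue pushed ['r0', 'r1', 'r3'] at ['0xd3', '0xd2', '0xd1']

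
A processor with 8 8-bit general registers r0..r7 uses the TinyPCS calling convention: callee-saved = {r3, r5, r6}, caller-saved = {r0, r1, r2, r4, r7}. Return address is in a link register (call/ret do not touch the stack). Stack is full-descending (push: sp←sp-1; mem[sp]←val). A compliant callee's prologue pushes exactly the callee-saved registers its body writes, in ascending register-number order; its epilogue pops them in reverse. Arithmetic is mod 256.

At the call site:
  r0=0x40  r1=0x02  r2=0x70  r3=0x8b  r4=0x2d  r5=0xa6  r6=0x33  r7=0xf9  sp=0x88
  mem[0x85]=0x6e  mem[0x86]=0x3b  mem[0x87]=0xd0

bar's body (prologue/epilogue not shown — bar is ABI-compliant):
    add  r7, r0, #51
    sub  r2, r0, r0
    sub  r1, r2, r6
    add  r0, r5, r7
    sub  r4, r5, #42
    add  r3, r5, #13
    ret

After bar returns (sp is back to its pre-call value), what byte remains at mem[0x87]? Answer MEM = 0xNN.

prologue: push r3 → mem[0x87]=0x8b, sp=0x87
body[0] add  r7, r0, #51 → r7=0x73
body[1] sub  r2, r0, r0 → r2=0x00
body[2] sub  r1, r2, r6 → r1=0xcd
body[3] add  r0, r5, r7 → r0=0x19
body[4] sub  r4, r5, #42 → r4=0x7c
body[5] add  r3, r5, #13 → r3=0xb3
epilogue: pop r3=0x8b, sp=0x88
prologue pushed ['r3'] at ['0x87']

MEM = 0x8b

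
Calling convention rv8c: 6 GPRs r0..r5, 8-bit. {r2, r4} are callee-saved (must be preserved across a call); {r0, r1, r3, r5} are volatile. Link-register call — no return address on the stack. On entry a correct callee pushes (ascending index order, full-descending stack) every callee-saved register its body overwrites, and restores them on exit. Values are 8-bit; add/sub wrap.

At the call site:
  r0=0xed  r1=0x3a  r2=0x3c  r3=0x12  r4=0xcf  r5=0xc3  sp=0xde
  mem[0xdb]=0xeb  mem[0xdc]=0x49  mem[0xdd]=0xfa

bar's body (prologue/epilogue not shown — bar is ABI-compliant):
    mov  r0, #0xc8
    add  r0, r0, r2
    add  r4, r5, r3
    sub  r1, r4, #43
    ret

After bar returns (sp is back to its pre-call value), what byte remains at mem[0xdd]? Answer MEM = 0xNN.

MEM = 0xcf

prologue: push r4 -> mem[0xdd]=0xcf, sp=0xdd
body[0] mov  r0, #0xc8 -> r0=0xc8
body[1] add  r0, r0, r2 -> r0=0x04
body[2] add  r4, r5, r3 -> r4=0xd5
body[3] sub  r1, r4, #43 -> r1=0xaa
epilogue: pop r4=0xcf, sp=0xde
prologue pushed ['r4'] at ['0xdd']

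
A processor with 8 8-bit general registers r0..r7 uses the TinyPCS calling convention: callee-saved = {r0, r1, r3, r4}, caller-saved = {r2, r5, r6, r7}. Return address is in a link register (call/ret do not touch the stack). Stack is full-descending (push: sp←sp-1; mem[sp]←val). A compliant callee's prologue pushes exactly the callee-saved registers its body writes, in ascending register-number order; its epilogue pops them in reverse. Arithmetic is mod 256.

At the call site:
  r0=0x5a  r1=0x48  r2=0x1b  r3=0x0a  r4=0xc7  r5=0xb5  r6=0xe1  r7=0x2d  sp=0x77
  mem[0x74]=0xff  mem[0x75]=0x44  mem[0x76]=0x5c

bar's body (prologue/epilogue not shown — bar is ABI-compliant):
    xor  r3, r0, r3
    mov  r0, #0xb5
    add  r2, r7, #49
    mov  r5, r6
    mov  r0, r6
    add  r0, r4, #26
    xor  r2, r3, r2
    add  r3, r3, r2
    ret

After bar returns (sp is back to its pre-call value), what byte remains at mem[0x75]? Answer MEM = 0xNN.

MEM = 0x0a

prologue: push r0 → mem[0x76]=0x5a, sp=0x76
prologue: push r3 → mem[0x75]=0x0a, sp=0x75
body[0] xor  r3, r0, r3 → r3=0x50
body[1] mov  r0, #0xb5 → r0=0xb5
body[2] add  r2, r7, #49 → r2=0x5e
body[3] mov  r5, r6 → r5=0xe1
body[4] mov  r0, r6 → r0=0xe1
body[5] add  r0, r4, #26 → r0=0xe1
body[6] xor  r2, r3, r2 → r2=0x0e
body[7] add  r3, r3, r2 → r3=0x5e
epilogue: pop r3=0x0a, sp=0x76
epilogue: pop r0=0x5a, sp=0x77
prologue pushed ['r0', 'r3'] at ['0x76', '0x75']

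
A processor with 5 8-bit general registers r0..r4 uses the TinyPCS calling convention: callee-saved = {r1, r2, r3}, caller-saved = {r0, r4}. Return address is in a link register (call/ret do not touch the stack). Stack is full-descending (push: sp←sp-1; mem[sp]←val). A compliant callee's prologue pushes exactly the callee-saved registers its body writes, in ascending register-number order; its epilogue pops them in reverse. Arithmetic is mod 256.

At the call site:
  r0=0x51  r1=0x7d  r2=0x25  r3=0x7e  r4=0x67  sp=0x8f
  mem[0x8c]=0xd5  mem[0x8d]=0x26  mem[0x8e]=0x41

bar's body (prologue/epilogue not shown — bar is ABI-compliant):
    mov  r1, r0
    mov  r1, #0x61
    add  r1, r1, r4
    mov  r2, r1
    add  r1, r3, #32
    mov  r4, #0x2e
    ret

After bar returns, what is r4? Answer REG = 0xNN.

REG = 0x2e

prologue: push r1 → mem[0x8e]=0x7d, sp=0x8e
prologue: push r2 → mem[0x8d]=0x25, sp=0x8d
body[0] mov  r1, r0 → r1=0x51
body[1] mov  r1, #0x61 → r1=0x61
body[2] add  r1, r1, r4 → r1=0xc8
body[3] mov  r2, r1 → r2=0xc8
body[4] add  r1, r3, #32 → r1=0x9e
body[5] mov  r4, #0x2e → r4=0x2e
epilogue: pop r2=0x25, sp=0x8e
epilogue: pop r1=0x7d, sp=0x8f
r4 is caller-saved → body value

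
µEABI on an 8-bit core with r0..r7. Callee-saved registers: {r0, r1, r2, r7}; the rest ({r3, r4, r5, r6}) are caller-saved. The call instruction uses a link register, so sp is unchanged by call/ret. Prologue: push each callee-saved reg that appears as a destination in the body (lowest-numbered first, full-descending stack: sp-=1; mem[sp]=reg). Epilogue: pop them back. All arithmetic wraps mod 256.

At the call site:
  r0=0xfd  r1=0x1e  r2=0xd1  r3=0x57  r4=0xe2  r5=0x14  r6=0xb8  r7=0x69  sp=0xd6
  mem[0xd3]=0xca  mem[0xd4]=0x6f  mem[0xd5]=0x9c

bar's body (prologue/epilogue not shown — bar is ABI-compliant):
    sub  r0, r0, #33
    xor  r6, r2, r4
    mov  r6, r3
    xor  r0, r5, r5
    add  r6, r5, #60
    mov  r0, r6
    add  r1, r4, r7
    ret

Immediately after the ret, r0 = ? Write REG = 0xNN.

prologue: push r0 -> mem[0xd5]=0xfd, sp=0xd5
prologue: push r1 -> mem[0xd4]=0x1e, sp=0xd4
body[0] sub  r0, r0, #33 -> r0=0xdc
body[1] xor  r6, r2, r4 -> r6=0x33
body[2] mov  r6, r3 -> r6=0x57
body[3] xor  r0, r5, r5 -> r0=0x00
body[4] add  r6, r5, #60 -> r6=0x50
body[5] mov  r0, r6 -> r0=0x50
body[6] add  r1, r4, r7 -> r1=0x4b
epilogue: pop r1=0x1e, sp=0xd5
epilogue: pop r0=0xfd, sp=0xd6
r0 is callee-saved -> restored

REG = 0xfd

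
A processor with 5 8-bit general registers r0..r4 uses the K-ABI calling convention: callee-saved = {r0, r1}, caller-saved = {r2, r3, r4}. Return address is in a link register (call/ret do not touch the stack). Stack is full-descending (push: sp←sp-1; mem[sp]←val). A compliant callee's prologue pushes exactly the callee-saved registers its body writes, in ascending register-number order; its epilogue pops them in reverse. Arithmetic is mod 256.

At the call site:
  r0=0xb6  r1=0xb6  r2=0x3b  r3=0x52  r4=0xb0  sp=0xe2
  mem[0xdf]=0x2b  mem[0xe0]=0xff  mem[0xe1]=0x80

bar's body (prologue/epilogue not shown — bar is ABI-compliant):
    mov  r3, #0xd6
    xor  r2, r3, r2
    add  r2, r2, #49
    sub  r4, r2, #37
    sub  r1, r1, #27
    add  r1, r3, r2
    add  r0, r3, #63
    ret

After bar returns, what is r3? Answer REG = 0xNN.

REG = 0xd6

prologue: push r0 → mem[0xe1]=0xb6, sp=0xe1
prologue: push r1 → mem[0xe0]=0xb6, sp=0xe0
body[0] mov  r3, #0xd6 → r3=0xd6
body[1] xor  r2, r3, r2 → r2=0xed
body[2] add  r2, r2, #49 → r2=0x1e
body[3] sub  r4, r2, #37 → r4=0xf9
body[4] sub  r1, r1, #27 → r1=0x9b
body[5] add  r1, r3, r2 → r1=0xf4
body[6] add  r0, r3, #63 → r0=0x15
epilogue: pop r1=0xb6, sp=0xe1
epilogue: pop r0=0xb6, sp=0xe2
r3 is caller-saved → body value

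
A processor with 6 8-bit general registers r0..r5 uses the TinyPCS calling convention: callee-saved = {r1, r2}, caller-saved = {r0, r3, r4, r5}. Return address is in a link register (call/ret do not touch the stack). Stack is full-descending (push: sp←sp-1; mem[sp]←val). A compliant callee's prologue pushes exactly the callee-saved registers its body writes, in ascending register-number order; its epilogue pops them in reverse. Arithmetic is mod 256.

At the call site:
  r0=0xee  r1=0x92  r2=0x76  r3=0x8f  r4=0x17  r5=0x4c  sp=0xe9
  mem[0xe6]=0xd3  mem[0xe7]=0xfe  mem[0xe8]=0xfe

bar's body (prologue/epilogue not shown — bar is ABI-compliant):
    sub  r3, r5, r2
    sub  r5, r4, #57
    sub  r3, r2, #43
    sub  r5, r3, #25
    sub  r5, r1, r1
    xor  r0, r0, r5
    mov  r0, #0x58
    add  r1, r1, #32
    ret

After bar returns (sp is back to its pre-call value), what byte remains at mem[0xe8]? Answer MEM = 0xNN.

prologue: push r1 → mem[0xe8]=0x92, sp=0xe8
body[0] sub  r3, r5, r2 → r3=0xd6
body[1] sub  r5, r4, #57 → r5=0xde
body[2] sub  r3, r2, #43 → r3=0x4b
body[3] sub  r5, r3, #25 → r5=0x32
body[4] sub  r5, r1, r1 → r5=0x00
body[5] xor  r0, r0, r5 → r0=0xee
body[6] mov  r0, #0x58 → r0=0x58
body[7] add  r1, r1, #32 → r1=0xb2
epilogue: pop r1=0x92, sp=0xe9
prologue pushed ['r1'] at ['0xe8']

MEM = 0x92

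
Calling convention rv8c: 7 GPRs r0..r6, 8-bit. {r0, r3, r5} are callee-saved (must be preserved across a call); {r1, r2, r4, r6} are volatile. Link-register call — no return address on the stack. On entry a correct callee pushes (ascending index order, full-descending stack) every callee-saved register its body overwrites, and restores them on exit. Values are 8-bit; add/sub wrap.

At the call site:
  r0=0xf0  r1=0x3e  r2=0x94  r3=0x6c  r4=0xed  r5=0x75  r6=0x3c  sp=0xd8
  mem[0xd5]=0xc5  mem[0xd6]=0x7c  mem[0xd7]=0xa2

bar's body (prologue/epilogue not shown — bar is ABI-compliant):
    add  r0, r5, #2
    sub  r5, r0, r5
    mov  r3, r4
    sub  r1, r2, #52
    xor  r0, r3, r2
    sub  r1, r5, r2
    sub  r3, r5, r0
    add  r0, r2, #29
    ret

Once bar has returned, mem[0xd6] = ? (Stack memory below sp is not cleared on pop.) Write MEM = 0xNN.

prologue: push r0 → mem[0xd7]=0xf0, sp=0xd7
prologue: push r3 → mem[0xd6]=0x6c, sp=0xd6
prologue: push r5 → mem[0xd5]=0x75, sp=0xd5
body[0] add  r0, r5, #2 → r0=0x77
body[1] sub  r5, r0, r5 → r5=0x02
body[2] mov  r3, r4 → r3=0xed
body[3] sub  r1, r2, #52 → r1=0x60
body[4] xor  r0, r3, r2 → r0=0x79
body[5] sub  r1, r5, r2 → r1=0x6e
body[6] sub  r3, r5, r0 → r3=0x89
body[7] add  r0, r2, #29 → r0=0xb1
epilogue: pop r5=0x75, sp=0xd6
epilogue: pop r3=0x6c, sp=0xd7
epilogue: pop r0=0xf0, sp=0xd8
prologue pushed ['r0', 'r3', 'r5'] at ['0xd7', '0xd6', '0xd5']

MEM = 0x6c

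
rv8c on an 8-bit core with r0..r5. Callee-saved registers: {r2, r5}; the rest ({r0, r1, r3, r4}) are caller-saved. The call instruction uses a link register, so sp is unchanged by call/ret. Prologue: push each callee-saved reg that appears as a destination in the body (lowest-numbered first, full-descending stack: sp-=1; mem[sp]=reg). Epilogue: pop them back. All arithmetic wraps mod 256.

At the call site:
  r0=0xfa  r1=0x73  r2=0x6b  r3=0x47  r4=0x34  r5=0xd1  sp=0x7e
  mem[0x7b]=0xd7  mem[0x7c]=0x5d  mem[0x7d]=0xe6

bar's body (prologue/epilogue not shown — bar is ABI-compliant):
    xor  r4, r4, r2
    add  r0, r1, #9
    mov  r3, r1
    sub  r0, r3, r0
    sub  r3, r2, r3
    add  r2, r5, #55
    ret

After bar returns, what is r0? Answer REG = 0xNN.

REG = 0xf7

prologue: push r2 -> mem[0x7d]=0x6b, sp=0x7d
body[0] xor  r4, r4, r2 -> r4=0x5f
body[1] add  r0, r1, #9 -> r0=0x7c
body[2] mov  r3, r1 -> r3=0x73
body[3] sub  r0, r3, r0 -> r0=0xf7
body[4] sub  r3, r2, r3 -> r3=0xf8
body[5] add  r2, r5, #55 -> r2=0x08
epilogue: pop r2=0x6b, sp=0x7e
r0 is caller-saved -> body value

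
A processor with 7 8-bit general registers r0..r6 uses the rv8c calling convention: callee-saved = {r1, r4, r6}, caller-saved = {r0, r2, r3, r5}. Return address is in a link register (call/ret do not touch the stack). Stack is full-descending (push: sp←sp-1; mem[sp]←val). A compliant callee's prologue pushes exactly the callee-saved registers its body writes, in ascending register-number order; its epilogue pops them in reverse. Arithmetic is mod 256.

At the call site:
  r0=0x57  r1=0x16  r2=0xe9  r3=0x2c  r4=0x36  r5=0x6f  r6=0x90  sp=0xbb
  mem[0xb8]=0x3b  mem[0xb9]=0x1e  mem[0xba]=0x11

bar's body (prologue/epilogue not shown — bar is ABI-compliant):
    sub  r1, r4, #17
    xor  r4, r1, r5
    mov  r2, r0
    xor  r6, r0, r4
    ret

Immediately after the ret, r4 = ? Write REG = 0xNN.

prologue: push r1 → mem[0xba]=0x16, sp=0xba
prologue: push r4 → mem[0xb9]=0x36, sp=0xb9
prologue: push r6 → mem[0xb8]=0x90, sp=0xb8
body[0] sub  r1, r4, #17 → r1=0x25
body[1] xor  r4, r1, r5 → r4=0x4a
body[2] mov  r2, r0 → r2=0x57
body[3] xor  r6, r0, r4 → r6=0x1d
epilogue: pop r6=0x90, sp=0xb9
epilogue: pop r4=0x36, sp=0xba
epilogue: pop r1=0x16, sp=0xbb
r4 is callee-saved → restored

REG = 0x36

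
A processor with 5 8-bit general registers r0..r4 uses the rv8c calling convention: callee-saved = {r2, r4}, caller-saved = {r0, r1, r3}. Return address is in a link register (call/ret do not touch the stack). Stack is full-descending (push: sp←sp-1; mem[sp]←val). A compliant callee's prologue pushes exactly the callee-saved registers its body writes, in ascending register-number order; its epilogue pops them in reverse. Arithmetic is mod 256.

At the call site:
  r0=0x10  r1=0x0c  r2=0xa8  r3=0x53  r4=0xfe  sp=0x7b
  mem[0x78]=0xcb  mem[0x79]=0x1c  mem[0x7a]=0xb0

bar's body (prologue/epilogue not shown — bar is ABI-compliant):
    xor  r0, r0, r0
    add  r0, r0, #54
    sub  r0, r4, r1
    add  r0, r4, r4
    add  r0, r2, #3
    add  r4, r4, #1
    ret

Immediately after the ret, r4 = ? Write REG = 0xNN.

REG = 0xfe

prologue: push r4 → mem[0x7a]=0xfe, sp=0x7a
body[0] xor  r0, r0, r0 → r0=0x00
body[1] add  r0, r0, #54 → r0=0x36
body[2] sub  r0, r4, r1 → r0=0xf2
body[3] add  r0, r4, r4 → r0=0xfc
body[4] add  r0, r2, #3 → r0=0xab
body[5] add  r4, r4, #1 → r4=0xff
epilogue: pop r4=0xfe, sp=0x7b
r4 is callee-saved → restored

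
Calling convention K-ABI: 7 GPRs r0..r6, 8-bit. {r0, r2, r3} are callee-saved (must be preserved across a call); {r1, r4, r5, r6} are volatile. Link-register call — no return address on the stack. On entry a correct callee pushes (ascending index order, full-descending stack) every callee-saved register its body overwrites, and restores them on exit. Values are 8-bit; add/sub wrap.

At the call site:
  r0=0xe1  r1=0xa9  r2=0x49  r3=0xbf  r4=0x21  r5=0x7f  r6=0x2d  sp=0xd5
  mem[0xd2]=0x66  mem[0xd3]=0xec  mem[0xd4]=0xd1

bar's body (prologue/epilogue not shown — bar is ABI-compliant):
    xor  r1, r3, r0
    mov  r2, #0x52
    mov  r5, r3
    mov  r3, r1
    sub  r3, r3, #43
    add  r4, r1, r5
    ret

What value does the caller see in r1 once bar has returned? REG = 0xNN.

REG = 0x5e

prologue: push r2 -> mem[0xd4]=0x49, sp=0xd4
prologue: push r3 -> mem[0xd3]=0xbf, sp=0xd3
body[0] xor  r1, r3, r0 -> r1=0x5e
body[1] mov  r2, #0x52 -> r2=0x52
body[2] mov  r5, r3 -> r5=0xbf
body[3] mov  r3, r1 -> r3=0x5e
body[4] sub  r3, r3, #43 -> r3=0x33
body[5] add  r4, r1, r5 -> r4=0x1d
epilogue: pop r3=0xbf, sp=0xd4
epilogue: pop r2=0x49, sp=0xd5
r1 is caller-saved -> body value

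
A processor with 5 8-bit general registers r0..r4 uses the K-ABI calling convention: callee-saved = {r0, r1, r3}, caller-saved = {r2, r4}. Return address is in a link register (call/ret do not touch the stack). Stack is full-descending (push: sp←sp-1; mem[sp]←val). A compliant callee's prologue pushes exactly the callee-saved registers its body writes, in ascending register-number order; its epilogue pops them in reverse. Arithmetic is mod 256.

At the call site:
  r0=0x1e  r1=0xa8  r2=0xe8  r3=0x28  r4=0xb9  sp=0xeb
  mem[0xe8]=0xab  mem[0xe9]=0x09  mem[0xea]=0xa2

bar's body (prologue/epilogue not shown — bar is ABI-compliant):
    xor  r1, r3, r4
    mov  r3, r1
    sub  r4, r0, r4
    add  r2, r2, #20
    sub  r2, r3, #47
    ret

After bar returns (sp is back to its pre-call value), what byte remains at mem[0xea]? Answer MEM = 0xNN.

MEM = 0xa8

prologue: push r1 → mem[0xea]=0xa8, sp=0xea
prologue: push r3 → mem[0xe9]=0x28, sp=0xe9
body[0] xor  r1, r3, r4 → r1=0x91
body[1] mov  r3, r1 → r3=0x91
body[2] sub  r4, r0, r4 → r4=0x65
body[3] add  r2, r2, #20 → r2=0xfc
body[4] sub  r2, r3, #47 → r2=0x62
epilogue: pop r3=0x28, sp=0xea
epilogue: pop r1=0xa8, sp=0xeb
prologue pushed ['r1', 'r3'] at ['0xea', '0xe9']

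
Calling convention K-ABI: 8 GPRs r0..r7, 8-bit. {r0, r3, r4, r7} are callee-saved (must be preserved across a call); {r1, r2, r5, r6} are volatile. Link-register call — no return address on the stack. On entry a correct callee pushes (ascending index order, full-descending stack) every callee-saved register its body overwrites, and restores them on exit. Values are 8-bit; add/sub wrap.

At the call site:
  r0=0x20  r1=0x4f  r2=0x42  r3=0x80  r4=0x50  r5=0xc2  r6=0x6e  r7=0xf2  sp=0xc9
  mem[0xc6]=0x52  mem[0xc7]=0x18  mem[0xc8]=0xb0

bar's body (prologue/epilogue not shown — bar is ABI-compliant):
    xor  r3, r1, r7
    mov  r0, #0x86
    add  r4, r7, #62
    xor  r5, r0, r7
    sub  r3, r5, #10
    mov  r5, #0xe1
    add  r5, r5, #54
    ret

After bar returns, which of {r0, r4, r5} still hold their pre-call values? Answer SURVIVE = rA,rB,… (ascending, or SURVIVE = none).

prologue: push r0 -> mem[0xc8]=0x20, sp=0xc8
prologue: push r3 -> mem[0xc7]=0x80, sp=0xc7
prologue: push r4 -> mem[0xc6]=0x50, sp=0xc6
body[0] xor  r3, r1, r7 -> r3=0xbd
body[1] mov  r0, #0x86 -> r0=0x86
body[2] add  r4, r7, #62 -> r4=0x30
body[3] xor  r5, r0, r7 -> r5=0x74
body[4] sub  r3, r5, #10 -> r3=0x6a
body[5] mov  r5, #0xe1 -> r5=0xe1
body[6] add  r5, r5, #54 -> r5=0x17
epilogue: pop r4=0x50, sp=0xc7
epilogue: pop r3=0x80, sp=0xc8
epilogue: pop r0=0x20, sp=0xc9
r0: callee-saved, written=True
r4: callee-saved, written=True
r5: caller-saved, written=True

SURVIVE = r0,r4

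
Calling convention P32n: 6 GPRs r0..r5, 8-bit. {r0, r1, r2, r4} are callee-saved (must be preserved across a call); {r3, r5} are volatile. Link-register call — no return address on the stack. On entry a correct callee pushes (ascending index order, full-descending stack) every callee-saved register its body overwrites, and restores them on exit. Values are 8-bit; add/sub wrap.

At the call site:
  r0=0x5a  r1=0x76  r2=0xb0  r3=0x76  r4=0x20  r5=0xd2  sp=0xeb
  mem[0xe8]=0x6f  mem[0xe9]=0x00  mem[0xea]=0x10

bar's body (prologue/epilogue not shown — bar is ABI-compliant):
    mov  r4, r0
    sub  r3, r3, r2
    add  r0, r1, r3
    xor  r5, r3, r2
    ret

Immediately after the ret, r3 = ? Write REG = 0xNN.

REG = 0xc6

prologue: push r0 -> mem[0xea]=0x5a, sp=0xea
prologue: push r4 -> mem[0xe9]=0x20, sp=0xe9
body[0] mov  r4, r0 -> r4=0x5a
body[1] sub  r3, r3, r2 -> r3=0xc6
body[2] add  r0, r1, r3 -> r0=0x3c
body[3] xor  r5, r3, r2 -> r5=0x76
epilogue: pop r4=0x20, sp=0xea
epilogue: pop r0=0x5a, sp=0xeb
r3 is caller-saved -> body value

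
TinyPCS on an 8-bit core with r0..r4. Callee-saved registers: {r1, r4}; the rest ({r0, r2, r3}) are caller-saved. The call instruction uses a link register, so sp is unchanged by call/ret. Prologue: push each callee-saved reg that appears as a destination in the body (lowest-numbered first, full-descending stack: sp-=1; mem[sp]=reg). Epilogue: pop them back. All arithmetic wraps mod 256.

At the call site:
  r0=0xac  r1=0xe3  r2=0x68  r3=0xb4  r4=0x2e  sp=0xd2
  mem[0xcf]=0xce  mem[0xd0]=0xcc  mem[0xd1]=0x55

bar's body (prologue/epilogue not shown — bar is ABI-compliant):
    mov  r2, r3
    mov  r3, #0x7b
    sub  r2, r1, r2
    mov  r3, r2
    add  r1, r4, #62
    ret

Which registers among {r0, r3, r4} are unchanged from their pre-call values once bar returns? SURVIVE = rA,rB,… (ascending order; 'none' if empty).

SURVIVE = r0,r4

prologue: push r1 -> mem[0xd1]=0xe3, sp=0xd1
body[0] mov  r2, r3 -> r2=0xb4
body[1] mov  r3, #0x7b -> r3=0x7b
body[2] sub  r2, r1, r2 -> r2=0x2f
body[3] mov  r3, r2 -> r3=0x2f
body[4] add  r1, r4, #62 -> r1=0x6c
epilogue: pop r1=0xe3, sp=0xd2
r0: caller-saved, written=False
r3: caller-saved, written=True
r4: callee-saved, written=False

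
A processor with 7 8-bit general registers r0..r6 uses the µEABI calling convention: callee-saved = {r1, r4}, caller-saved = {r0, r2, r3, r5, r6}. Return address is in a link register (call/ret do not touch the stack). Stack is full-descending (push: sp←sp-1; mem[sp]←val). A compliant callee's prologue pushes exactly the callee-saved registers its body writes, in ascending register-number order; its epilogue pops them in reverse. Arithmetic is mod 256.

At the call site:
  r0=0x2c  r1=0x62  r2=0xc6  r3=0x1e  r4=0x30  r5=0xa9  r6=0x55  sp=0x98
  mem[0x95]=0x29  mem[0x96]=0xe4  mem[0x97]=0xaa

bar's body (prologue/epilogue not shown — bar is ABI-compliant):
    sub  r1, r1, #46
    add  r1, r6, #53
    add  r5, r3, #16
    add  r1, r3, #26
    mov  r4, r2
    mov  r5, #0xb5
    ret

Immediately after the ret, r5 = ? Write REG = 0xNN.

prologue: push r1 → mem[0x97]=0x62, sp=0x97
prologue: push r4 → mem[0x96]=0x30, sp=0x96
body[0] sub  r1, r1, #46 → r1=0x34
body[1] add  r1, r6, #53 → r1=0x8a
body[2] add  r5, r3, #16 → r5=0x2e
body[3] add  r1, r3, #26 → r1=0x38
body[4] mov  r4, r2 → r4=0xc6
body[5] mov  r5, #0xb5 → r5=0xb5
epilogue: pop r4=0x30, sp=0x97
epilogue: pop r1=0x62, sp=0x98
r5 is caller-saved → body value

REG = 0xb5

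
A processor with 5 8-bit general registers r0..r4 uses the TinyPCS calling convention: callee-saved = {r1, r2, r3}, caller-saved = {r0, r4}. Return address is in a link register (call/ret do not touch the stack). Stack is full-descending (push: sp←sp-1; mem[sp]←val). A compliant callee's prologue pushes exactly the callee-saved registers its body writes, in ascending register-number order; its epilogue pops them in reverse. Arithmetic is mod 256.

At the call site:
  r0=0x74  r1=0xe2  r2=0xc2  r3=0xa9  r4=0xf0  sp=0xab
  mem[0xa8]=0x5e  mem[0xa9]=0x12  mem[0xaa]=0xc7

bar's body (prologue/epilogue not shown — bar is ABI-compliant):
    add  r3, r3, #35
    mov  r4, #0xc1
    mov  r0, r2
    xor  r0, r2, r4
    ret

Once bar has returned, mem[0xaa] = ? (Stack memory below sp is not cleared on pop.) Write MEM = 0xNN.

MEM = 0xa9

prologue: push r3 -> mem[0xaa]=0xa9, sp=0xaa
body[0] add  r3, r3, #35 -> r3=0xcc
body[1] mov  r4, #0xc1 -> r4=0xc1
body[2] mov  r0, r2 -> r0=0xc2
body[3] xor  r0, r2, r4 -> r0=0x03
epilogue: pop r3=0xa9, sp=0xab
prologue pushed ['r3'] at ['0xaa']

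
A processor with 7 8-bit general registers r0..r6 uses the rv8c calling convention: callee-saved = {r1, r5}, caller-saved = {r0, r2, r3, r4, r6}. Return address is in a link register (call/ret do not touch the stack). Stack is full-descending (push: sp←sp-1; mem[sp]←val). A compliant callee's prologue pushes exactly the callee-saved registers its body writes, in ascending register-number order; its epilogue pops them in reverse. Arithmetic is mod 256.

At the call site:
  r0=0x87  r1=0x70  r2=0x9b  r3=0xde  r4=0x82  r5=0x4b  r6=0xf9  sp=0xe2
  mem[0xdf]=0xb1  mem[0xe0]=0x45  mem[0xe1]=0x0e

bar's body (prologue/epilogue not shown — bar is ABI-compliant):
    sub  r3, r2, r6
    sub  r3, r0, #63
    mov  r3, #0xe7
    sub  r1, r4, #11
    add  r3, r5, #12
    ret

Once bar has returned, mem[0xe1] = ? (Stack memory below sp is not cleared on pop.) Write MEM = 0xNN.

MEM = 0x70

prologue: push r1 -> mem[0xe1]=0x70, sp=0xe1
body[0] sub  r3, r2, r6 -> r3=0xa2
body[1] sub  r3, r0, #63 -> r3=0x48
body[2] mov  r3, #0xe7 -> r3=0xe7
body[3] sub  r1, r4, #11 -> r1=0x77
body[4] add  r3, r5, #12 -> r3=0x57
epilogue: pop r1=0x70, sp=0xe2
prologue pushed ['r1'] at ['0xe1']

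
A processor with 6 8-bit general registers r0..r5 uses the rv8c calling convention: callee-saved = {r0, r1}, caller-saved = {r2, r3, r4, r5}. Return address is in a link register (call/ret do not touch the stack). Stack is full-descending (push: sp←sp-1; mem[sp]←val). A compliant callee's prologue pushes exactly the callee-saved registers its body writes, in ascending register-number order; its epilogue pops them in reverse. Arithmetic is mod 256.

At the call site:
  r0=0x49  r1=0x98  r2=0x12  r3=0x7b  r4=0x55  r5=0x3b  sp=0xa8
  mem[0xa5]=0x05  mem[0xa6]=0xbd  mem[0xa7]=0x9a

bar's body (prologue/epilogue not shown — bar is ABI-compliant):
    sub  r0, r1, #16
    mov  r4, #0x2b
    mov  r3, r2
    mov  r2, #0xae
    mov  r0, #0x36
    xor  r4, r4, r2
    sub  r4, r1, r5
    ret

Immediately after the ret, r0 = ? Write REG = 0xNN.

prologue: push r0 -> mem[0xa7]=0x49, sp=0xa7
body[0] sub  r0, r1, #16 -> r0=0x88
body[1] mov  r4, #0x2b -> r4=0x2b
body[2] mov  r3, r2 -> r3=0x12
body[3] mov  r2, #0xae -> r2=0xae
body[4] mov  r0, #0x36 -> r0=0x36
body[5] xor  r4, r4, r2 -> r4=0x85
body[6] sub  r4, r1, r5 -> r4=0x5d
epilogue: pop r0=0x49, sp=0xa8
r0 is callee-saved -> restored

REG = 0x49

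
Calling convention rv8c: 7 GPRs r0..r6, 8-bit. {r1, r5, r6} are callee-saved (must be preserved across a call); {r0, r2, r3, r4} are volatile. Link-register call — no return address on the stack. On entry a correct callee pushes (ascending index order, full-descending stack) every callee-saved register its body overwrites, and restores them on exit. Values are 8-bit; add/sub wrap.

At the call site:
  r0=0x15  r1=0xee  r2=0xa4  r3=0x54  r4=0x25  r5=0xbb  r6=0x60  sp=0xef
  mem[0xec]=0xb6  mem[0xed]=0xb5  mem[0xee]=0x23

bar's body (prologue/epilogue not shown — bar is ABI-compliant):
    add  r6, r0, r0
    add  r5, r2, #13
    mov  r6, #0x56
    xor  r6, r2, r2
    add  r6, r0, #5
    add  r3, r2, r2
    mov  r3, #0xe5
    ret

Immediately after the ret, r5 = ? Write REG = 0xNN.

REG = 0xbb

prologue: push r5 → mem[0xee]=0xbb, sp=0xee
prologue: push r6 → mem[0xed]=0x60, sp=0xed
body[0] add  r6, r0, r0 → r6=0x2a
body[1] add  r5, r2, #13 → r5=0xb1
body[2] mov  r6, #0x56 → r6=0x56
body[3] xor  r6, r2, r2 → r6=0x00
body[4] add  r6, r0, #5 → r6=0x1a
body[5] add  r3, r2, r2 → r3=0x48
body[6] mov  r3, #0xe5 → r3=0xe5
epilogue: pop r6=0x60, sp=0xee
epilogue: pop r5=0xbb, sp=0xef
r5 is callee-saved → restored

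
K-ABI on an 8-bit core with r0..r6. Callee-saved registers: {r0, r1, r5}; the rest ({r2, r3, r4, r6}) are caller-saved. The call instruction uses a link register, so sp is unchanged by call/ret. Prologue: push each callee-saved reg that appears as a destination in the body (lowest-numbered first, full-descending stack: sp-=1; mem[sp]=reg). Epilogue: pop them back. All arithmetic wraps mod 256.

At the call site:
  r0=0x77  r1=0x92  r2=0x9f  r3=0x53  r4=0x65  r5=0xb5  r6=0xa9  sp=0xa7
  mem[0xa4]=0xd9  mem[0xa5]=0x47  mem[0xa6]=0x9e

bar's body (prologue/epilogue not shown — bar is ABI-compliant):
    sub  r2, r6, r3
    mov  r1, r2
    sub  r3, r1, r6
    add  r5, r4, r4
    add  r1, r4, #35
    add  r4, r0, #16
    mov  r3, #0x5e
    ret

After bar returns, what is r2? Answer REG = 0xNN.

REG = 0x56

prologue: push r1 → mem[0xa6]=0x92, sp=0xa6
prologue: push r5 → mem[0xa5]=0xb5, sp=0xa5
body[0] sub  r2, r6, r3 → r2=0x56
body[1] mov  r1, r2 → r1=0x56
body[2] sub  r3, r1, r6 → r3=0xad
body[3] add  r5, r4, r4 → r5=0xca
body[4] add  r1, r4, #35 → r1=0x88
body[5] add  r4, r0, #16 → r4=0x87
body[6] mov  r3, #0x5e → r3=0x5e
epilogue: pop r5=0xb5, sp=0xa6
epilogue: pop r1=0x92, sp=0xa7
r2 is caller-saved → body value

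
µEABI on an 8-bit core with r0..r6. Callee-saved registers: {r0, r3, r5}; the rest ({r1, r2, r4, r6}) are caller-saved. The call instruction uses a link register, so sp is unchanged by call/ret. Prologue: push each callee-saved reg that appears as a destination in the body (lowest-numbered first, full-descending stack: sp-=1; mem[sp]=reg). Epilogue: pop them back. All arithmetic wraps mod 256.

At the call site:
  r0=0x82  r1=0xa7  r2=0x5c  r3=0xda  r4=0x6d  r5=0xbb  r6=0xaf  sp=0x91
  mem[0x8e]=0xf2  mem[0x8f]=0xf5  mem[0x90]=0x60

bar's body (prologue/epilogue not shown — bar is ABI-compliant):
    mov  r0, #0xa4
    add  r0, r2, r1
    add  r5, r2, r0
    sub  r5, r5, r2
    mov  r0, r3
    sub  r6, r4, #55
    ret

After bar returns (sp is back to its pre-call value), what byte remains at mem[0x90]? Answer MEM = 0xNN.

MEM = 0x82

prologue: push r0 -> mem[0x90]=0x82, sp=0x90
prologue: push r5 -> mem[0x8f]=0xbb, sp=0x8f
body[0] mov  r0, #0xa4 -> r0=0xa4
body[1] add  r0, r2, r1 -> r0=0x03
body[2] add  r5, r2, r0 -> r5=0x5f
body[3] sub  r5, r5, r2 -> r5=0x03
body[4] mov  r0, r3 -> r0=0xda
body[5] sub  r6, r4, #55 -> r6=0x36
epilogue: pop r5=0xbb, sp=0x90
epilogue: pop r0=0x82, sp=0x91
prologue pushed ['r0', 'r5'] at ['0x90', '0x8f']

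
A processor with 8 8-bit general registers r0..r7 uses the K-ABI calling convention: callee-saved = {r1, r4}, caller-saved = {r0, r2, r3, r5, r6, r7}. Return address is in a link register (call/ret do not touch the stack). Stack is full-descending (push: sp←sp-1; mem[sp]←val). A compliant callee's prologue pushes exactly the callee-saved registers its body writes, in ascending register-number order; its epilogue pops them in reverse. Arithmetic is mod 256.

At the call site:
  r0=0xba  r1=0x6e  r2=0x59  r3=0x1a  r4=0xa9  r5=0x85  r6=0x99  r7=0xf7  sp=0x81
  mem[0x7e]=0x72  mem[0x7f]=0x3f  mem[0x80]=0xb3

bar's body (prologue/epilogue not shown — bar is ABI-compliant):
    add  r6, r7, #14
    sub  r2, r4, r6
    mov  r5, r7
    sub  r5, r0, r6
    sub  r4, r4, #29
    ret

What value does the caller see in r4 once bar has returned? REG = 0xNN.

prologue: push r4 → mem[0x80]=0xa9, sp=0x80
body[0] add  r6, r7, #14 → r6=0x05
body[1] sub  r2, r4, r6 → r2=0xa4
body[2] mov  r5, r7 → r5=0xf7
body[3] sub  r5, r0, r6 → r5=0xb5
body[4] sub  r4, r4, #29 → r4=0x8c
epilogue: pop r4=0xa9, sp=0x81
r4 is callee-saved → restored

REG = 0xa9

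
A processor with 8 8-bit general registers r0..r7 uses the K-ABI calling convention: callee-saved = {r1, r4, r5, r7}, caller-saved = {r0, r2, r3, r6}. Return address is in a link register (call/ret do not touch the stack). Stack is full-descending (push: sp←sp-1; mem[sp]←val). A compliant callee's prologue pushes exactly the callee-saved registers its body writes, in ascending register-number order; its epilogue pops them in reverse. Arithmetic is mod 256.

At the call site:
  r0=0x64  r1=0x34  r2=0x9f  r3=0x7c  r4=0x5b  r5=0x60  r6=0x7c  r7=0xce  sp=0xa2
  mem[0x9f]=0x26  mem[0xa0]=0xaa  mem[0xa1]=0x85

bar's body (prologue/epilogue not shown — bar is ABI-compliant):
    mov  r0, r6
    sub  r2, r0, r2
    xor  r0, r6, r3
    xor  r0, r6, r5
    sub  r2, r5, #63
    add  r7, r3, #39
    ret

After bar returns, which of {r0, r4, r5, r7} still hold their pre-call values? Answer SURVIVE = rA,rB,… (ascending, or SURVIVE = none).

prologue: push r7 -> mem[0xa1]=0xce, sp=0xa1
body[0] mov  r0, r6 -> r0=0x7c
body[1] sub  r2, r0, r2 -> r2=0xdd
body[2] xor  r0, r6, r3 -> r0=0x00
body[3] xor  r0, r6, r5 -> r0=0x1c
body[4] sub  r2, r5, #63 -> r2=0x21
body[5] add  r7, r3, #39 -> r7=0xa3
epilogue: pop r7=0xce, sp=0xa2
r0: caller-saved, written=True
r4: callee-saved, written=False
r5: callee-saved, written=False
r7: callee-saved, written=True

SURVIVE = r4,r5,r7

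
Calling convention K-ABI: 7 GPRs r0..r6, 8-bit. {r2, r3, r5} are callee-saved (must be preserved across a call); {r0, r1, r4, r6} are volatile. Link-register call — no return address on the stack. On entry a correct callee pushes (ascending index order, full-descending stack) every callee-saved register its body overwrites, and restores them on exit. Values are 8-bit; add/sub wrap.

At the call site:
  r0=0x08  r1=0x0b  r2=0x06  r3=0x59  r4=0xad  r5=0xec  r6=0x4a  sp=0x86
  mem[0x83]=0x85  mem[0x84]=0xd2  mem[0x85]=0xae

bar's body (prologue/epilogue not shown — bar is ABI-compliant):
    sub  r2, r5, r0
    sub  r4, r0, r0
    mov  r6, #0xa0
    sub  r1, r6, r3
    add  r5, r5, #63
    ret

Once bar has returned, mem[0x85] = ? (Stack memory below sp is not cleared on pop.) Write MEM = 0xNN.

MEM = 0x06

prologue: push r2 → mem[0x85]=0x06, sp=0x85
prologue: push r5 → mem[0x84]=0xec, sp=0x84
body[0] sub  r2, r5, r0 → r2=0xe4
body[1] sub  r4, r0, r0 → r4=0x00
body[2] mov  r6, #0xa0 → r6=0xa0
body[3] sub  r1, r6, r3 → r1=0x47
body[4] add  r5, r5, #63 → r5=0x2b
epilogue: pop r5=0xec, sp=0x85
epilogue: pop r2=0x06, sp=0x86
prologue pushed ['r2', 'r5'] at ['0x85', '0x84']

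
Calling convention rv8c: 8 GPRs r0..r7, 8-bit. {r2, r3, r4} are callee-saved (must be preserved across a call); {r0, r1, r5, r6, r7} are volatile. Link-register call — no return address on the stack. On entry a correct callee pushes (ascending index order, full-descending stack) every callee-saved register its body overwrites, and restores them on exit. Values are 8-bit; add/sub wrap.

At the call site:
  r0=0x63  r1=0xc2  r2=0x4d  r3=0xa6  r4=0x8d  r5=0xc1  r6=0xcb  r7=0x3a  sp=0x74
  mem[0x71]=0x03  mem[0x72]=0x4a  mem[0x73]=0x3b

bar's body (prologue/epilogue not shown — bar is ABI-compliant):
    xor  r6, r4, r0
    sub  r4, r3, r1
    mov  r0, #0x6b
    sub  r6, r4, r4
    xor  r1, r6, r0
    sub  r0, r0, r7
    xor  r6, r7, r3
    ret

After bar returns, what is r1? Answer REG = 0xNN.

REG = 0x6b

prologue: push r4 -> mem[0x73]=0x8d, sp=0x73
body[0] xor  r6, r4, r0 -> r6=0xee
body[1] sub  r4, r3, r1 -> r4=0xe4
body[2] mov  r0, #0x6b -> r0=0x6b
body[3] sub  r6, r4, r4 -> r6=0x00
body[4] xor  r1, r6, r0 -> r1=0x6b
body[5] sub  r0, r0, r7 -> r0=0x31
body[6] xor  r6, r7, r3 -> r6=0x9c
epilogue: pop r4=0x8d, sp=0x74
r1 is caller-saved -> body value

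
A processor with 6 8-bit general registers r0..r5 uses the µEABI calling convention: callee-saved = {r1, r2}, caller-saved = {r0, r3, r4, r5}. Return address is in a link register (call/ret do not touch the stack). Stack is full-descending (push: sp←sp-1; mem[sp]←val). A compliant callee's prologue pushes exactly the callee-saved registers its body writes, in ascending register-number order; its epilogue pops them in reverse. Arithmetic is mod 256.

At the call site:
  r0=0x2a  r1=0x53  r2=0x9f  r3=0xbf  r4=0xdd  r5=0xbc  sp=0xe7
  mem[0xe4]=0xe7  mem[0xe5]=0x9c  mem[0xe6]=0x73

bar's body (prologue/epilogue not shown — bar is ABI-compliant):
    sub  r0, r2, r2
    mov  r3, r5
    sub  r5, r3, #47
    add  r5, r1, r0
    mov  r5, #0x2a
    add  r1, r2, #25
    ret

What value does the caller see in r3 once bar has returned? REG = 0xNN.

REG = 0xbc

prologue: push r1 → mem[0xe6]=0x53, sp=0xe6
body[0] sub  r0, r2, r2 → r0=0x00
body[1] mov  r3, r5 → r3=0xbc
body[2] sub  r5, r3, #47 → r5=0x8d
body[3] add  r5, r1, r0 → r5=0x53
body[4] mov  r5, #0x2a → r5=0x2a
body[5] add  r1, r2, #25 → r1=0xb8
epilogue: pop r1=0x53, sp=0xe7
r3 is caller-saved → body value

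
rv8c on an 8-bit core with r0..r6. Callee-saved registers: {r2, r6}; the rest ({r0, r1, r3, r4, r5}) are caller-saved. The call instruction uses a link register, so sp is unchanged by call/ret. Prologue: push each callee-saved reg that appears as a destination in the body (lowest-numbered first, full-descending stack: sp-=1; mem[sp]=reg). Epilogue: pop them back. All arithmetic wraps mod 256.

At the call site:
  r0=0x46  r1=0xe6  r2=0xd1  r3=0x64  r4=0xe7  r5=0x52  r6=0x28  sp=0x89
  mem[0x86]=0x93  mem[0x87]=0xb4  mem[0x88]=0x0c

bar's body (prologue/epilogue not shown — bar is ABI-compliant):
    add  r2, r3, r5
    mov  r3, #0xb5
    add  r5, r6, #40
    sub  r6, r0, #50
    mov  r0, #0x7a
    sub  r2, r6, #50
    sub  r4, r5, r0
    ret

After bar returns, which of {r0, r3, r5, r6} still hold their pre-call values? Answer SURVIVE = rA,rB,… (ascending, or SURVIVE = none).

SURVIVE = r6

prologue: push r2 -> mem[0x88]=0xd1, sp=0x88
prologue: push r6 -> mem[0x87]=0x28, sp=0x87
body[0] add  r2, r3, r5 -> r2=0xb6
body[1] mov  r3, #0xb5 -> r3=0xb5
body[2] add  r5, r6, #40 -> r5=0x50
body[3] sub  r6, r0, #50 -> r6=0x14
body[4] mov  r0, #0x7a -> r0=0x7a
body[5] sub  r2, r6, #50 -> r2=0xe2
body[6] sub  r4, r5, r0 -> r4=0xd6
epilogue: pop r6=0x28, sp=0x88
epilogue: pop r2=0xd1, sp=0x89
r0: caller-saved, written=True
r3: caller-saved, written=True
r5: caller-saved, written=True
r6: callee-saved, written=True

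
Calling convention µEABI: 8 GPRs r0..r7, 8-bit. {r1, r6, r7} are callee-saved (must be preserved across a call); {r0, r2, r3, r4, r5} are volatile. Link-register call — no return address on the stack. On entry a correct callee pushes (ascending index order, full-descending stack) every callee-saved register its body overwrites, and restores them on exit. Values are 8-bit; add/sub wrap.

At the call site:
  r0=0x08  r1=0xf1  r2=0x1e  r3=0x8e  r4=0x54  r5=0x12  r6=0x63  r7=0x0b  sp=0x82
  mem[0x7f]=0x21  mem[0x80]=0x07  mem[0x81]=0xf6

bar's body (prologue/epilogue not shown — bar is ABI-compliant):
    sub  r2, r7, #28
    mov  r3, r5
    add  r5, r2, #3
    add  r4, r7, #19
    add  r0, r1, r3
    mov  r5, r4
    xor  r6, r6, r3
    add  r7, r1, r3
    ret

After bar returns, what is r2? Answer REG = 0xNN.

REG = 0xef

prologue: push r6 → mem[0x81]=0x63, sp=0x81
prologue: push r7 → mem[0x80]=0x0b, sp=0x80
body[0] sub  r2, r7, #28 → r2=0xef
body[1] mov  r3, r5 → r3=0x12
body[2] add  r5, r2, #3 → r5=0xf2
body[3] add  r4, r7, #19 → r4=0x1e
body[4] add  r0, r1, r3 → r0=0x03
body[5] mov  r5, r4 → r5=0x1e
body[6] xor  r6, r6, r3 → r6=0x71
body[7] add  r7, r1, r3 → r7=0x03
epilogue: pop r7=0x0b, sp=0x81
epilogue: pop r6=0x63, sp=0x82
r2 is caller-saved → body value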